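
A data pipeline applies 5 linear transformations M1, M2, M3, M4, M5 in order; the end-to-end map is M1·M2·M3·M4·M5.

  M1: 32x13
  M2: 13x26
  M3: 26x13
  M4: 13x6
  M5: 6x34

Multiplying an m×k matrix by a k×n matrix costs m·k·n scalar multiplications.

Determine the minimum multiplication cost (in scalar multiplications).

Adjacent pairs: M1M2 = 32·13·26 = 10816; M2M3 = 13·26·13 = 4394; M3M4 = 26·13·6 = 2028; M4M5 = 13·6·34 = 2652.
Length 3: M1..M3: k=1: 0+4394+32·13·13=9802; k=2: 10816+0+32·26·13=21632 → min 9802 | M2..M4: k=2: 0+2028+13·26·6=4056; k=3: 4394+0+13·13·6=5408 → min 4056 | M3..M5: k=3: 0+2652+26·13·34=14144; k=4: 2028+0+26·6·34=7332 → min 7332.
Length 4: M1..M4: k=1: 0+4056+32·13·6=6552; k=2: 10816+2028+32·26·6=17836; k=3: 9802+0+32·13·6=12298 → min 6552 | M2..M5: k=2: 0+7332+13·26·34=18824; k=3: 4394+2652+13·13·34=12792; k=4: 4056+0+13·6·34=6708 → min 6708.
Length 5: M1..M5: k=1: 0+6708+32·13·34=20852; k=2: 10816+7332+32·26·34=46436; k=3: 9802+2652+32·13·34=26598; k=4: 6552+0+32·6·34=13080 → min 13080.
Optimal order: ((M1·(M2·(M3·M4)))·M5) with cost 13080.

13080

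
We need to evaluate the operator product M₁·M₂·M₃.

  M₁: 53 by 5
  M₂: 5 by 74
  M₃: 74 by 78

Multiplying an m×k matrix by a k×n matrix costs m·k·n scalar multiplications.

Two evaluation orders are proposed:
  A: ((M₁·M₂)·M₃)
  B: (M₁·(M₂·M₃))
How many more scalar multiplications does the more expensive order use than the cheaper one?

Order A = ((M₁·M₂)·M₃): (M₁·M₂): 53×5 by 5×74 → 53×74, cost 53·5·74 = 19610; ((M₁·M₂)·M₃): 53×74 by 74×78 → 53×78, cost 53·74·78 = 305916; cumulative 325526. Total 325526.
Order B = (M₁·(M₂·M₃)): (M₂·M₃): 5×74 by 74×78 → 5×78, cost 5·74·78 = 28860; (M₁·(M₂·M₃)): 53×5 by 5×78 → 53×78, cost 53·5·78 = 20670; cumulative 49530. Total 49530.
Difference: |325526 − 49530| = 275996.

275996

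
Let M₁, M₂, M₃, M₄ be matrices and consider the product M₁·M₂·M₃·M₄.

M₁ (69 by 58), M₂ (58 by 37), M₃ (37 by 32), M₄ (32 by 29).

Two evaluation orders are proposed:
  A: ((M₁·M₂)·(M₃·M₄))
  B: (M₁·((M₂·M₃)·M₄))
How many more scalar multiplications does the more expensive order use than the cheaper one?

17893

Order A = ((M₁·M₂)·(M₃·M₄)): (M₁·M₂): 69×58 by 58×37 → 69×37, cost 69·58·37 = 148074; (M₃·M₄): 37×32 by 32×29 → 37×29, cost 37·32·29 = 34336; ((M₁·M₂)·(M₃·M₄)): 69×37 by 37×29 → 69×29, cost 69·37·29 = 74037; cumulative 256447. Total 256447.
Order B = (M₁·((M₂·M₃)·M₄)): (M₂·M₃): 58×37 by 37×32 → 58×32, cost 58·37·32 = 68672; ((M₂·M₃)·M₄): 58×32 by 32×29 → 58×29, cost 58·32·29 = 53824; cumulative 122496; (M₁·((M₂·M₃)·M₄)): 69×58 by 58×29 → 69×29, cost 69·58·29 = 116058; cumulative 238554. Total 238554.
Difference: |256447 − 238554| = 17893.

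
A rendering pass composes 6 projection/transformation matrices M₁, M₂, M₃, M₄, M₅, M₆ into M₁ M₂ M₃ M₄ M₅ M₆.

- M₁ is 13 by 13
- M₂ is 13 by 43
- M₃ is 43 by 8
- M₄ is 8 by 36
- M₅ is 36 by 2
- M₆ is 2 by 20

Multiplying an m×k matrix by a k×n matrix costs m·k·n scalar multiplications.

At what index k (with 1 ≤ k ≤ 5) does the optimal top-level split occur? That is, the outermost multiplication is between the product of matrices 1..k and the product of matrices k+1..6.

Adjacent pairs: M₁M₂ = 13·13·43 = 7267; M₂M₃ = 13·43·8 = 4472; M₃M₄ = 43·8·36 = 12384; M₄M₅ = 8·36·2 = 576; M₅M₆ = 36·2·20 = 1440.
Length 3: M₁..M₃: k=1: 0+4472+13·13·8=5824; k=2: 7267+0+13·43·8=11739 → min 5824 | M₂..M₄: k=2: 0+12384+13·43·36=32508; k=3: 4472+0+13·8·36=8216 → min 8216 | M₃..M₅: k=3: 0+576+43·8·2=1264; k=4: 12384+0+43·36·2=15480 → min 1264 | M₄..M₆: k=4: 0+1440+8·36·20=7200; k=5: 576+0+8·2·20=896 → min 896.
Length 4: M₁..M₄: k=1: 0+8216+13·13·36=14300; k=2: 7267+12384+13·43·36=39775; k=3: 5824+0+13·8·36=9568 → min 9568 | M₂..M₅: k=2: 0+1264+13·43·2=2382; k=3: 4472+576+13·8·2=5256; k=4: 8216+0+13·36·2=9152 → min 2382 | M₃..M₆: k=3: 0+896+43·8·20=7776; k=4: 12384+1440+43·36·20=44784; k=5: 1264+0+43·2·20=2984 → min 2984.
Length 5: M₁..M₅: k=1: 0+2382+13·13·2=2720; k=2: 7267+1264+13·43·2=9649; k=3: 5824+576+13·8·2=6608; k=4: 9568+0+13·36·2=10504 → min 2720 | M₂..M₆: k=2: 0+2984+13·43·20=14164; k=3: 4472+896+13·8·20=7448; k=4: 8216+1440+13·36·20=19016; k=5: 2382+0+13·2·20=2902 → min 2902.
Top-level splits: k=1: (M₁..M₁)·(M₂..M₆) → 0+2902+13·13·20 = 6282; k=2: (M₁..M₂)·(M₃..M₆) → 7267+2984+13·43·20 = 21431; k=3: (M₁..M₃)·(M₄..M₆) → 5824+896+13·8·20 = 8800; k=4: (M₁..M₄)·(M₅..M₆) → 9568+1440+13·36·20 = 20368; k=5: (M₁..M₅)·(M₆..M₆) → 2720+0+13·2·20 = 3240.
Best split is after M₅, i.e. k = 5.

5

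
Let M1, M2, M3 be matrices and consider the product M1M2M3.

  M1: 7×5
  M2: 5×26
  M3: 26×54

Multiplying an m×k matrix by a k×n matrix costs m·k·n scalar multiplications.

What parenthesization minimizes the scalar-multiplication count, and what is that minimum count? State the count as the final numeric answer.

(M1(M2M3)): cost 8910.
((M1M2)M3): cost 10738.
Optimal: (M1(M2M3)) with cost 8910.

8910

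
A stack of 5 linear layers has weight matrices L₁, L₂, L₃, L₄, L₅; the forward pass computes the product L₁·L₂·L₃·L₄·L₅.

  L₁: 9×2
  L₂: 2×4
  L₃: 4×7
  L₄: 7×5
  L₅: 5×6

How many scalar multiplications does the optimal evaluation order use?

294

Adjacent pairs: L₁L₂ = 9·2·4 = 72; L₂L₃ = 2·4·7 = 56; L₃L₄ = 4·7·5 = 140; L₄L₅ = 7·5·6 = 210.
Length 3: L₁..L₃: k=1: 0+56+9·2·7=182; k=2: 72+0+9·4·7=324 → min 182 | L₂..L₄: k=2: 0+140+2·4·5=180; k=3: 56+0+2·7·5=126 → min 126 | L₃..L₅: k=3: 0+210+4·7·6=378; k=4: 140+0+4·5·6=260 → min 260.
Length 4: L₁..L₄: k=1: 0+126+9·2·5=216; k=2: 72+140+9·4·5=392; k=3: 182+0+9·7·5=497 → min 216 | L₂..L₅: k=2: 0+260+2·4·6=308; k=3: 56+210+2·7·6=350; k=4: 126+0+2·5·6=186 → min 186.
Length 5: L₁..L₅: k=1: 0+186+9·2·6=294; k=2: 72+260+9·4·6=548; k=3: 182+210+9·7·6=770; k=4: 216+0+9·5·6=486 → min 294.
Optimal order: (L₁·(((L₂·L₃)·L₄)·L₅)) with cost 294.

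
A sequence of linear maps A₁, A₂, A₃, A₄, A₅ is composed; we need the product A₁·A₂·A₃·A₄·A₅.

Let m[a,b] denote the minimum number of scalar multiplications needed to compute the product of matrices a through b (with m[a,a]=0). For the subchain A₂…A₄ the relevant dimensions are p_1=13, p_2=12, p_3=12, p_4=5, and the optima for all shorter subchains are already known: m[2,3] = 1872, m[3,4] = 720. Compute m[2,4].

m[2,4] = min over k∈[2,3] of m[2,k]+m[k+1,4]+p_{1}·p_k·p_{4}.
k=2: 0 + 720 + 13·12·5 = 1500; k=3: 1872 + 0 + 13·12·5 = 2652.
Minimum: 1500 at k=2.

1500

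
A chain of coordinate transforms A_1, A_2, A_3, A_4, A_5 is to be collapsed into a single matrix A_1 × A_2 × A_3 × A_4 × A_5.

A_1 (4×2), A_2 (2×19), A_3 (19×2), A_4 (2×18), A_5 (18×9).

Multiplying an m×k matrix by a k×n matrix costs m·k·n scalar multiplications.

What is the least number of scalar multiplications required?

488

Adjacent pairs: A_1A_2 = 4·2·19 = 152; A_2A_3 = 2·19·2 = 76; A_3A_4 = 19·2·18 = 684; A_4A_5 = 2·18·9 = 324.
Length 3: A_1..A_3: k=1: 0+76+4·2·2=92; k=2: 152+0+4·19·2=304 → min 92 | A_2..A_4: k=2: 0+684+2·19·18=1368; k=3: 76+0+2·2·18=148 → min 148 | A_3..A_5: k=3: 0+324+19·2·9=666; k=4: 684+0+19·18·9=3762 → min 666.
Length 4: A_1..A_4: k=1: 0+148+4·2·18=292; k=2: 152+684+4·19·18=2204; k=3: 92+0+4·2·18=236 → min 236 | A_2..A_5: k=2: 0+666+2·19·9=1008; k=3: 76+324+2·2·9=436; k=4: 148+0+2·18·9=472 → min 436.
Length 5: A_1..A_5: k=1: 0+436+4·2·9=508; k=2: 152+666+4·19·9=1502; k=3: 92+324+4·2·9=488; k=4: 236+0+4·18·9=884 → min 488.
Optimal order: ((A_1 × (A_2 × A_3)) × (A_4 × A_5)) with cost 488.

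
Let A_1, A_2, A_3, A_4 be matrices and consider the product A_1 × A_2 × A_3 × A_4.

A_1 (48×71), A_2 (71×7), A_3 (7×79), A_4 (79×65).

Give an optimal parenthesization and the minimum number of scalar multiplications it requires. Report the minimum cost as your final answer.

81641

Adjacent pairs: A_1A_2 = 48·71·7 = 23856; A_2A_3 = 71·7·79 = 39263; A_3A_4 = 7·79·65 = 35945.
Length 3: A_1..A_3: k=1: 0+39263+48·71·79=308495; k=2: 23856+0+48·7·79=50400 → min 50400 | A_2..A_4: k=2: 0+35945+71·7·65=68250; k=3: 39263+0+71·79·65=403848 → min 68250.
Length 4: A_1..A_4: k=1: 0+68250+48·71·65=289770; k=2: 23856+35945+48·7·65=81641; k=3: 50400+0+48·79·65=296880 → min 81641.
Optimal parenthesization: ((A_1 × A_2) × (A_3 × A_4)) with cost 81641.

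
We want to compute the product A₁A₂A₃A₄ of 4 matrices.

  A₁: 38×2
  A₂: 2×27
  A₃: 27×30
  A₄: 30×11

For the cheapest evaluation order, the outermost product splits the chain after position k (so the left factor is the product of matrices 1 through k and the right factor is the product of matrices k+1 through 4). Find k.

1

Adjacent pairs: A₁A₂ = 38·2·27 = 2052; A₂A₃ = 2·27·30 = 1620; A₃A₄ = 27·30·11 = 8910.
Length 3: A₁..A₃: k=1: 0+1620+38·2·30=3900; k=2: 2052+0+38·27·30=32832 → min 3900 | A₂..A₄: k=2: 0+8910+2·27·11=9504; k=3: 1620+0+2·30·11=2280 → min 2280.
Top-level splits: k=1: (A₁..A₁)·(A₂..A₄) → 0+2280+38·2·11 = 3116; k=2: (A₁..A₂)·(A₃..A₄) → 2052+8910+38·27·11 = 22248; k=3: (A₁..A₃)·(A₄..A₄) → 3900+0+38·30·11 = 16440.
Best split is after A₁, i.e. k = 1.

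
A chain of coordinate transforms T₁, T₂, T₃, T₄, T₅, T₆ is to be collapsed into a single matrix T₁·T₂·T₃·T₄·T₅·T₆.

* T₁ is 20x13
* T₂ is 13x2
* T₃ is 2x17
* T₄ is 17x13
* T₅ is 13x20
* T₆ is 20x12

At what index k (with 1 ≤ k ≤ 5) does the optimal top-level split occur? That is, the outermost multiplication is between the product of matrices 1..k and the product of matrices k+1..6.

Adjacent pairs: T₁T₂ = 20·13·2 = 520; T₂T₃ = 13·2·17 = 442; T₃T₄ = 2·17·13 = 442; T₄T₅ = 17·13·20 = 4420; T₅T₆ = 13·20·12 = 3120.
Length 3: T₁..T₃: k=1: 0+442+20·13·17=4862; k=2: 520+0+20·2·17=1200 → min 1200 | T₂..T₄: k=2: 0+442+13·2·13=780; k=3: 442+0+13·17·13=3315 → min 780 | T₃..T₅: k=3: 0+4420+2·17·20=5100; k=4: 442+0+2·13·20=962 → min 962 | T₄..T₆: k=4: 0+3120+17·13·12=5772; k=5: 4420+0+17·20·12=8500 → min 5772.
Length 4: T₁..T₄: k=1: 0+780+20·13·13=4160; k=2: 520+442+20·2·13=1482; k=3: 1200+0+20·17·13=5620 → min 1482 | T₂..T₅: k=2: 0+962+13·2·20=1482; k=3: 442+4420+13·17·20=9282; k=4: 780+0+13·13·20=4160 → min 1482 | T₃..T₆: k=3: 0+5772+2·17·12=6180; k=4: 442+3120+2·13·12=3874; k=5: 962+0+2·20·12=1442 → min 1442.
Length 5: T₁..T₅: k=1: 0+1482+20·13·20=6682; k=2: 520+962+20·2·20=2282; k=3: 1200+4420+20·17·20=12420; k=4: 1482+0+20·13·20=6682 → min 2282 | T₂..T₆: k=2: 0+1442+13·2·12=1754; k=3: 442+5772+13·17·12=8866; k=4: 780+3120+13·13·12=5928; k=5: 1482+0+13·20·12=4602 → min 1754.
Top-level splits: k=1: (T₁..T₁)·(T₂..T₆) → 0+1754+20·13·12 = 4874; k=2: (T₁..T₂)·(T₃..T₆) → 520+1442+20·2·12 = 2442; k=3: (T₁..T₃)·(T₄..T₆) → 1200+5772+20·17·12 = 11052; k=4: (T₁..T₄)·(T₅..T₆) → 1482+3120+20·13·12 = 7722; k=5: (T₁..T₅)·(T₆..T₆) → 2282+0+20·20·12 = 7082.
Best split is after T₂, i.e. k = 2.

2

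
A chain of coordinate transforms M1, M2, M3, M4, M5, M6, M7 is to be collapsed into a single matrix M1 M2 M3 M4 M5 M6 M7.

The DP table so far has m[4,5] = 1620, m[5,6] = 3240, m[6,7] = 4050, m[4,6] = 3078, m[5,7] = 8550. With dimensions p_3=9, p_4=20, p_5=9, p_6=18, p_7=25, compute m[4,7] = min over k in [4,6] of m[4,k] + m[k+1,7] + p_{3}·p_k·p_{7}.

7128

m[4,7] = min over k∈[4,6] of m[4,k]+m[k+1,7]+p_{3}·p_k·p_{7}.
k=4: 0 + 8550 + 9·20·25 = 13050; k=5: 1620 + 4050 + 9·9·25 = 7695; k=6: 3078 + 0 + 9·18·25 = 7128.
Minimum: 7128 at k=6.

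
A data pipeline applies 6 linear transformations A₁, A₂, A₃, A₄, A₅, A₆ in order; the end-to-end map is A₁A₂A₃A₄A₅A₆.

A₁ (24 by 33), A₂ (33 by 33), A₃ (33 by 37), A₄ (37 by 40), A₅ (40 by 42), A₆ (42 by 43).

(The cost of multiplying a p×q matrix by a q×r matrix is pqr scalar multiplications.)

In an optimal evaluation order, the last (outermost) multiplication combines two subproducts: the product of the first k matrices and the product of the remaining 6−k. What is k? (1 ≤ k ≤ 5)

Adjacent pairs: A₁A₂ = 24·33·33 = 26136; A₂A₃ = 33·33·37 = 40293; A₃A₄ = 33·37·40 = 48840; A₄A₅ = 37·40·42 = 62160; A₅A₆ = 40·42·43 = 72240.
Length 3: A₁..A₃: k=1: 0+40293+24·33·37=69597; k=2: 26136+0+24·33·37=55440 → min 55440 | A₂..A₄: k=2: 0+48840+33·33·40=92400; k=3: 40293+0+33·37·40=89133 → min 89133 | A₃..A₅: k=3: 0+62160+33·37·42=113442; k=4: 48840+0+33·40·42=104280 → min 104280 | A₄..A₆: k=4: 0+72240+37·40·43=135880; k=5: 62160+0+37·42·43=128982 → min 128982.
Length 4: A₁..A₄: k=1: 0+89133+24·33·40=120813; k=2: 26136+48840+24·33·40=106656; k=3: 55440+0+24·37·40=90960 → min 90960 | A₂..A₅: k=2: 0+104280+33·33·42=150018; k=3: 40293+62160+33·37·42=153735; k=4: 89133+0+33·40·42=144573 → min 144573 | A₃..A₆: k=3: 0+128982+33·37·43=181485; k=4: 48840+72240+33·40·43=177840; k=5: 104280+0+33·42·43=163878 → min 163878.
Length 5: A₁..A₅: k=1: 0+144573+24·33·42=177837; k=2: 26136+104280+24·33·42=163680; k=3: 55440+62160+24·37·42=154896; k=4: 90960+0+24·40·42=131280 → min 131280 | A₂..A₆: k=2: 0+163878+33·33·43=210705; k=3: 40293+128982+33·37·43=221778; k=4: 89133+72240+33·40·43=218133; k=5: 144573+0+33·42·43=204171 → min 204171.
Top-level splits: k=1: (A₁..A₁)·(A₂..A₆) → 0+204171+24·33·43 = 238227; k=2: (A₁..A₂)·(A₃..A₆) → 26136+163878+24·33·43 = 224070; k=3: (A₁..A₃)·(A₄..A₆) → 55440+128982+24·37·43 = 222606; k=4: (A₁..A₄)·(A₅..A₆) → 90960+72240+24·40·43 = 204480; k=5: (A₁..A₅)·(A₆..A₆) → 131280+0+24·42·43 = 174624.
Best split is after A₅, i.e. k = 5.

5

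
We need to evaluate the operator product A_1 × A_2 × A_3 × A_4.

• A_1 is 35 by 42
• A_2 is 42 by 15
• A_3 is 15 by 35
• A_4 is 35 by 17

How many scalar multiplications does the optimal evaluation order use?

39900

Adjacent pairs: A_1A_2 = 35·42·15 = 22050; A_2A_3 = 42·15·35 = 22050; A_3A_4 = 15·35·17 = 8925.
Length 3: A_1..A_3: k=1: 0+22050+35·42·35=73500; k=2: 22050+0+35·15·35=40425 → min 40425 | A_2..A_4: k=2: 0+8925+42·15·17=19635; k=3: 22050+0+42·35·17=47040 → min 19635.
Length 4: A_1..A_4: k=1: 0+19635+35·42·17=44625; k=2: 22050+8925+35·15·17=39900; k=3: 40425+0+35·35·17=61250 → min 39900.
Optimal order: ((A_1 × A_2) × (A_3 × A_4)) with cost 39900.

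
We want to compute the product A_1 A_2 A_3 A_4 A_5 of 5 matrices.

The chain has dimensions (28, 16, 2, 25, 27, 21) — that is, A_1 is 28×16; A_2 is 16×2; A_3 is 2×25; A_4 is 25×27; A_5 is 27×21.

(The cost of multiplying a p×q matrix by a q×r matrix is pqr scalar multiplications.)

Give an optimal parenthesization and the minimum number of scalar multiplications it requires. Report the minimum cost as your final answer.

Adjacent pairs: A_1A_2 = 28·16·2 = 896; A_2A_3 = 16·2·25 = 800; A_3A_4 = 2·25·27 = 1350; A_4A_5 = 25·27·21 = 14175.
Length 3: A_1..A_3: k=1: 0+800+28·16·25=12000; k=2: 896+0+28·2·25=2296 → min 2296 | A_2..A_4: k=2: 0+1350+16·2·27=2214; k=3: 800+0+16·25·27=11600 → min 2214 | A_3..A_5: k=3: 0+14175+2·25·21=15225; k=4: 1350+0+2·27·21=2484 → min 2484.
Length 4: A_1..A_4: k=1: 0+2214+28·16·27=14310; k=2: 896+1350+28·2·27=3758; k=3: 2296+0+28·25·27=21196 → min 3758 | A_2..A_5: k=2: 0+2484+16·2·21=3156; k=3: 800+14175+16·25·21=23375; k=4: 2214+0+16·27·21=11286 → min 3156.
Length 5: A_1..A_5: k=1: 0+3156+28·16·21=12564; k=2: 896+2484+28·2·21=4556; k=3: 2296+14175+28·25·21=31171; k=4: 3758+0+28·27·21=19634 → min 4556.
Optimal parenthesization: ((A_1 A_2) ((A_3 A_4) A_5)) with cost 4556.

4556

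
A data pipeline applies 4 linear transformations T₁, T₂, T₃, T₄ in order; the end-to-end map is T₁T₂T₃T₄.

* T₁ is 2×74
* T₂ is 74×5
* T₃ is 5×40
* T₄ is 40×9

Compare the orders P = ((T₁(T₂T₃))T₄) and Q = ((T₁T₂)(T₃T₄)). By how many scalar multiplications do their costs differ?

Order P = ((T₁(T₂T₃))T₄): (T₂T₃): 74×5 by 5×40 → 74×40, cost 74·5·40 = 14800; (T₁(T₂T₃)): 2×74 by 74×40 → 2×40, cost 2·74·40 = 5920; cumulative 20720; ((T₁(T₂T₃))T₄): 2×40 by 40×9 → 2×9, cost 2·40·9 = 720; cumulative 21440. Total 21440.
Order Q = ((T₁T₂)(T₃T₄)): (T₁T₂): 2×74 by 74×5 → 2×5, cost 2·74·5 = 740; (T₃T₄): 5×40 by 40×9 → 5×9, cost 5·40·9 = 1800; ((T₁T₂)(T₃T₄)): 2×5 by 5×9 → 2×9, cost 2·5·9 = 90; cumulative 2630. Total 2630.
Difference: |21440 − 2630| = 18810.

18810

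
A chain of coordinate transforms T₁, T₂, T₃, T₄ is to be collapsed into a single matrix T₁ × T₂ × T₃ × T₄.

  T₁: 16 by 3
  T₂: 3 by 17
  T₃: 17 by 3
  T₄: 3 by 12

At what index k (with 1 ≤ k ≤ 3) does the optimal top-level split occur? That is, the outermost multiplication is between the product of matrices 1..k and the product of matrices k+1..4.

1

Adjacent pairs: T₁T₂ = 16·3·17 = 816; T₂T₃ = 3·17·3 = 153; T₃T₄ = 17·3·12 = 612.
Length 3: T₁..T₃: k=1: 0+153+16·3·3=297; k=2: 816+0+16·17·3=1632 → min 297 | T₂..T₄: k=2: 0+612+3·17·12=1224; k=3: 153+0+3·3·12=261 → min 261.
Top-level splits: k=1: (T₁..T₁)·(T₂..T₄) → 0+261+16·3·12 = 837; k=2: (T₁..T₂)·(T₃..T₄) → 816+612+16·17·12 = 4692; k=3: (T₁..T₃)·(T₄..T₄) → 297+0+16·3·12 = 873.
Best split is after T₁, i.e. k = 1.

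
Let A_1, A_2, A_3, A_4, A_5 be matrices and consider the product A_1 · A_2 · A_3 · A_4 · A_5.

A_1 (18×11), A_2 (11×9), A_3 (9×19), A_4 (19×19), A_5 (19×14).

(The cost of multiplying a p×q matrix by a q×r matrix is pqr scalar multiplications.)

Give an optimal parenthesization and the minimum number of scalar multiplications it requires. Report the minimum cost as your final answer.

Adjacent pairs: A_1A_2 = 18·11·9 = 1782; A_2A_3 = 11·9·19 = 1881; A_3A_4 = 9·19·19 = 3249; A_4A_5 = 19·19·14 = 5054.
Length 3: A_1..A_3: k=1: 0+1881+18·11·19=5643; k=2: 1782+0+18·9·19=4860 → min 4860 | A_2..A_4: k=2: 0+3249+11·9·19=5130; k=3: 1881+0+11·19·19=5852 → min 5130 | A_3..A_5: k=3: 0+5054+9·19·14=7448; k=4: 3249+0+9·19·14=5643 → min 5643.
Length 4: A_1..A_4: k=1: 0+5130+18·11·19=8892; k=2: 1782+3249+18·9·19=8109; k=3: 4860+0+18·19·19=11358 → min 8109 | A_2..A_5: k=2: 0+5643+11·9·14=7029; k=3: 1881+5054+11·19·14=9861; k=4: 5130+0+11·19·14=8056 → min 7029.
Length 5: A_1..A_5: k=1: 0+7029+18·11·14=9801; k=2: 1782+5643+18·9·14=9693; k=3: 4860+5054+18·19·14=14702; k=4: 8109+0+18·19·14=12897 → min 9693.
Optimal parenthesization: ((A_1 · A_2) · ((A_3 · A_4) · A_5)) with cost 9693.

9693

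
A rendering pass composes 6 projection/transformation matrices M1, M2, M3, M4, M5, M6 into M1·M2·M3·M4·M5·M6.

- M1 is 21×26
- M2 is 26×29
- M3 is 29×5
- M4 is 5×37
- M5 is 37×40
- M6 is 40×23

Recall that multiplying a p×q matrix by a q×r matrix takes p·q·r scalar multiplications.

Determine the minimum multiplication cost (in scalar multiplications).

Adjacent pairs: M1M2 = 21·26·29 = 15834; M2M3 = 26·29·5 = 3770; M3M4 = 29·5·37 = 5365; M4M5 = 5·37·40 = 7400; M5M6 = 37·40·23 = 34040.
Length 3: M1..M3: k=1: 0+3770+21·26·5=6500; k=2: 15834+0+21·29·5=18879 → min 6500 | M2..M4: k=2: 0+5365+26·29·37=33263; k=3: 3770+0+26·5·37=8580 → min 8580 | M3..M5: k=3: 0+7400+29·5·40=13200; k=4: 5365+0+29·37·40=48285 → min 13200 | M4..M6: k=4: 0+34040+5·37·23=38295; k=5: 7400+0+5·40·23=12000 → min 12000.
Length 4: M1..M4: k=1: 0+8580+21·26·37=28782; k=2: 15834+5365+21·29·37=43732; k=3: 6500+0+21·5·37=10385 → min 10385 | M2..M5: k=2: 0+13200+26·29·40=43360; k=3: 3770+7400+26·5·40=16370; k=4: 8580+0+26·37·40=47060 → min 16370 | M3..M6: k=3: 0+12000+29·5·23=15335; k=4: 5365+34040+29·37·23=64084; k=5: 13200+0+29·40·23=39880 → min 15335.
Length 5: M1..M5: k=1: 0+16370+21·26·40=38210; k=2: 15834+13200+21·29·40=53394; k=3: 6500+7400+21·5·40=18100; k=4: 10385+0+21·37·40=41465 → min 18100 | M2..M6: k=2: 0+15335+26·29·23=32677; k=3: 3770+12000+26·5·23=18760; k=4: 8580+34040+26·37·23=64746; k=5: 16370+0+26·40·23=40290 → min 18760.
Length 6: M1..M6: k=1: 0+18760+21·26·23=31318; k=2: 15834+15335+21·29·23=45176; k=3: 6500+12000+21·5·23=20915; k=4: 10385+34040+21·37·23=62296; k=5: 18100+0+21·40·23=37420 → min 20915.
Optimal order: ((M1·(M2·M3))·((M4·M5)·M6)) with cost 20915.

20915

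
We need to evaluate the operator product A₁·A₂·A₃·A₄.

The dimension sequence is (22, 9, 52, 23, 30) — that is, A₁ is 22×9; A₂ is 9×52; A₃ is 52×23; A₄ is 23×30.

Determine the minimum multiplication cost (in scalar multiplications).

Adjacent pairs: A₁A₂ = 22·9·52 = 10296; A₂A₃ = 9·52·23 = 10764; A₃A₄ = 52·23·30 = 35880.
Length 3: A₁..A₃: k=1: 0+10764+22·9·23=15318; k=2: 10296+0+22·52·23=36608 → min 15318 | A₂..A₄: k=2: 0+35880+9·52·30=49920; k=3: 10764+0+9·23·30=16974 → min 16974.
Length 4: A₁..A₄: k=1: 0+16974+22·9·30=22914; k=2: 10296+35880+22·52·30=80496; k=3: 15318+0+22·23·30=30498 → min 22914.
Optimal order: (A₁·((A₂·A₃)·A₄)) with cost 22914.

22914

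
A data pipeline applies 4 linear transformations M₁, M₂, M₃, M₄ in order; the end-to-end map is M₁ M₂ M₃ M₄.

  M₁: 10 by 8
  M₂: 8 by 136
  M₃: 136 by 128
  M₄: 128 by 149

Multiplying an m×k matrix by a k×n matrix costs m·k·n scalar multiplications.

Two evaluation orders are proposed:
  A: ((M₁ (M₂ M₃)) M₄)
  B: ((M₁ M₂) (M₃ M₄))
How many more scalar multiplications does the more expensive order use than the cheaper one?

2467088

Order A = ((M₁ (M₂ M₃)) M₄): (M₂ M₃): 8×136 by 136×128 → 8×128, cost 8·136·128 = 139264; (M₁ (M₂ M₃)): 10×8 by 8×128 → 10×128, cost 10·8·128 = 10240; cumulative 149504; ((M₁ (M₂ M₃)) M₄): 10×128 by 128×149 → 10×149, cost 10·128·149 = 190720; cumulative 340224. Total 340224.
Order B = ((M₁ M₂) (M₃ M₄)): (M₁ M₂): 10×8 by 8×136 → 10×136, cost 10·8·136 = 10880; (M₃ M₄): 136×128 by 128×149 → 136×149, cost 136·128·149 = 2593792; ((M₁ M₂) (M₃ M₄)): 10×136 by 136×149 → 10×149, cost 10·136·149 = 202640; cumulative 2807312. Total 2807312.
Difference: |340224 − 2807312| = 2467088.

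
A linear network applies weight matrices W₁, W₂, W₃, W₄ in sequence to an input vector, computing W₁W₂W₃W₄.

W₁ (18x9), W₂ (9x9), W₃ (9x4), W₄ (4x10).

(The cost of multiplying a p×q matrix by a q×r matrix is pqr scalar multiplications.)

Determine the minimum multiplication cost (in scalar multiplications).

Adjacent pairs: W₁W₂ = 18·9·9 = 1458; W₂W₃ = 9·9·4 = 324; W₃W₄ = 9·4·10 = 360.
Length 3: W₁..W₃: k=1: 0+324+18·9·4=972; k=2: 1458+0+18·9·4=2106 → min 972 | W₂..W₄: k=2: 0+360+9·9·10=1170; k=3: 324+0+9·4·10=684 → min 684.
Length 4: W₁..W₄: k=1: 0+684+18·9·10=2304; k=2: 1458+360+18·9·10=3438; k=3: 972+0+18·4·10=1692 → min 1692.
Optimal order: ((W₁(W₂W₃))W₄) with cost 1692.

1692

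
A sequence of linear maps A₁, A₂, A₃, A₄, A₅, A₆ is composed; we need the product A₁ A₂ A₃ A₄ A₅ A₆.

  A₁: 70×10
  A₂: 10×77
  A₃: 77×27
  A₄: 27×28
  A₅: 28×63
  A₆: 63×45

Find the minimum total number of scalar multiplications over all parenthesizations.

Adjacent pairs: A₁A₂ = 70·10·77 = 53900; A₂A₃ = 10·77·27 = 20790; A₃A₄ = 77·27·28 = 58212; A₄A₅ = 27·28·63 = 47628; A₅A₆ = 28·63·45 = 79380.
Length 3: A₁..A₃: k=1: 0+20790+70·10·27=39690; k=2: 53900+0+70·77·27=199430 → min 39690 | A₂..A₄: k=2: 0+58212+10·77·28=79772; k=3: 20790+0+10·27·28=28350 → min 28350 | A₃..A₅: k=3: 0+47628+77·27·63=178605; k=4: 58212+0+77·28·63=194040 → min 178605 | A₄..A₆: k=4: 0+79380+27·28·45=113400; k=5: 47628+0+27·63·45=124173 → min 113400.
Length 4: A₁..A₄: k=1: 0+28350+70·10·28=47950; k=2: 53900+58212+70·77·28=263032; k=3: 39690+0+70·27·28=92610 → min 47950 | A₂..A₅: k=2: 0+178605+10·77·63=227115; k=3: 20790+47628+10·27·63=85428; k=4: 28350+0+10·28·63=45990 → min 45990 | A₃..A₆: k=3: 0+113400+77·27·45=206955; k=4: 58212+79380+77·28·45=234612; k=5: 178605+0+77·63·45=396900 → min 206955.
Length 5: A₁..A₅: k=1: 0+45990+70·10·63=90090; k=2: 53900+178605+70·77·63=572075; k=3: 39690+47628+70·27·63=206388; k=4: 47950+0+70·28·63=171430 → min 90090 | A₂..A₆: k=2: 0+206955+10·77·45=241605; k=3: 20790+113400+10·27·45=146340; k=4: 28350+79380+10·28·45=120330; k=5: 45990+0+10·63·45=74340 → min 74340.
Length 6: A₁..A₆: k=1: 0+74340+70·10·45=105840; k=2: 53900+206955+70·77·45=503405; k=3: 39690+113400+70·27·45=238140; k=4: 47950+79380+70·28·45=215530; k=5: 90090+0+70·63·45=288540 → min 105840.
Optimal order: (A₁ ((((A₂ A₃) A₄) A₅) A₆)) with cost 105840.

105840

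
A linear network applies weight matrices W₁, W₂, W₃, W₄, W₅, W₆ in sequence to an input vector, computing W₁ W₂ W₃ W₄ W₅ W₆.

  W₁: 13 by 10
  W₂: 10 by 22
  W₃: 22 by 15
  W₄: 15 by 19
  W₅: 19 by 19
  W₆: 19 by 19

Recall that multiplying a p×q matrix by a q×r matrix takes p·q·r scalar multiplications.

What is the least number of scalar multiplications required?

15840

Adjacent pairs: W₁W₂ = 13·10·22 = 2860; W₂W₃ = 10·22·15 = 3300; W₃W₄ = 22·15·19 = 6270; W₄W₅ = 15·19·19 = 5415; W₅W₆ = 19·19·19 = 6859.
Length 3: W₁..W₃: k=1: 0+3300+13·10·15=5250; k=2: 2860+0+13·22·15=7150 → min 5250 | W₂..W₄: k=2: 0+6270+10·22·19=10450; k=3: 3300+0+10·15·19=6150 → min 6150 | W₃..W₅: k=3: 0+5415+22·15·19=11685; k=4: 6270+0+22·19·19=14212 → min 11685 | W₄..W₆: k=4: 0+6859+15·19·19=12274; k=5: 5415+0+15·19·19=10830 → min 10830.
Length 4: W₁..W₄: k=1: 0+6150+13·10·19=8620; k=2: 2860+6270+13·22·19=14564; k=3: 5250+0+13·15·19=8955 → min 8620 | W₂..W₅: k=2: 0+11685+10·22·19=15865; k=3: 3300+5415+10·15·19=11565; k=4: 6150+0+10·19·19=9760 → min 9760 | W₃..W₆: k=3: 0+10830+22·15·19=17100; k=4: 6270+6859+22·19·19=21071; k=5: 11685+0+22·19·19=19627 → min 17100.
Length 5: W₁..W₅: k=1: 0+9760+13·10·19=12230; k=2: 2860+11685+13·22·19=19979; k=3: 5250+5415+13·15·19=14370; k=4: 8620+0+13·19·19=13313 → min 12230 | W₂..W₆: k=2: 0+17100+10·22·19=21280; k=3: 3300+10830+10·15·19=16980; k=4: 6150+6859+10·19·19=16619; k=5: 9760+0+10·19·19=13370 → min 13370.
Length 6: W₁..W₆: k=1: 0+13370+13·10·19=15840; k=2: 2860+17100+13·22·19=25394; k=3: 5250+10830+13·15·19=19785; k=4: 8620+6859+13·19·19=20172; k=5: 12230+0+13·19·19=16923 → min 15840.
Optimal order: (W₁ ((((W₂ W₃) W₄) W₅) W₆)) with cost 15840.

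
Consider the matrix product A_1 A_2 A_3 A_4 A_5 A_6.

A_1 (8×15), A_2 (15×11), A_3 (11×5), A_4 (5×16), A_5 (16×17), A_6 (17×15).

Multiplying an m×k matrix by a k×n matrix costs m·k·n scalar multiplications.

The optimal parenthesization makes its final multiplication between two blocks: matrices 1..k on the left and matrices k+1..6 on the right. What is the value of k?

3

Adjacent pairs: A_1A_2 = 8·15·11 = 1320; A_2A_3 = 15·11·5 = 825; A_3A_4 = 11·5·16 = 880; A_4A_5 = 5·16·17 = 1360; A_5A_6 = 16·17·15 = 4080.
Length 3: A_1..A_3: k=1: 0+825+8·15·5=1425; k=2: 1320+0+8·11·5=1760 → min 1425 | A_2..A_4: k=2: 0+880+15·11·16=3520; k=3: 825+0+15·5·16=2025 → min 2025 | A_3..A_5: k=3: 0+1360+11·5·17=2295; k=4: 880+0+11·16·17=3872 → min 2295 | A_4..A_6: k=4: 0+4080+5·16·15=5280; k=5: 1360+0+5·17·15=2635 → min 2635.
Length 4: A_1..A_4: k=1: 0+2025+8·15·16=3945; k=2: 1320+880+8·11·16=3608; k=3: 1425+0+8·5·16=2065 → min 2065 | A_2..A_5: k=2: 0+2295+15·11·17=5100; k=3: 825+1360+15·5·17=3460; k=4: 2025+0+15·16·17=6105 → min 3460 | A_3..A_6: k=3: 0+2635+11·5·15=3460; k=4: 880+4080+11·16·15=7600; k=5: 2295+0+11·17·15=5100 → min 3460.
Length 5: A_1..A_5: k=1: 0+3460+8·15·17=5500; k=2: 1320+2295+8·11·17=5111; k=3: 1425+1360+8·5·17=3465; k=4: 2065+0+8·16·17=4241 → min 3465 | A_2..A_6: k=2: 0+3460+15·11·15=5935; k=3: 825+2635+15·5·15=4585; k=4: 2025+4080+15·16·15=9705; k=5: 3460+0+15·17·15=7285 → min 4585.
Top-level splits: k=1: (A_1..A_1)·(A_2..A_6) → 0+4585+8·15·15 = 6385; k=2: (A_1..A_2)·(A_3..A_6) → 1320+3460+8·11·15 = 6100; k=3: (A_1..A_3)·(A_4..A_6) → 1425+2635+8·5·15 = 4660; k=4: (A_1..A_4)·(A_5..A_6) → 2065+4080+8·16·15 = 8065; k=5: (A_1..A_5)·(A_6..A_6) → 3465+0+8·17·15 = 5505.
Best split is after A_3, i.e. k = 3.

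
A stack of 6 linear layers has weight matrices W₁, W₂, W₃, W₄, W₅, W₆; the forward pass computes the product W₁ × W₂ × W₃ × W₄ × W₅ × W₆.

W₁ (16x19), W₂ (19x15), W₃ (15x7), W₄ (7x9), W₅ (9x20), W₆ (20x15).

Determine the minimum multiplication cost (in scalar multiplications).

9163

Adjacent pairs: W₁W₂ = 16·19·15 = 4560; W₂W₃ = 19·15·7 = 1995; W₃W₄ = 15·7·9 = 945; W₄W₅ = 7·9·20 = 1260; W₅W₆ = 9·20·15 = 2700.
Length 3: W₁..W₃: k=1: 0+1995+16·19·7=4123; k=2: 4560+0+16·15·7=6240 → min 4123 | W₂..W₄: k=2: 0+945+19·15·9=3510; k=3: 1995+0+19·7·9=3192 → min 3192 | W₃..W₅: k=3: 0+1260+15·7·20=3360; k=4: 945+0+15·9·20=3645 → min 3360 | W₄..W₆: k=4: 0+2700+7·9·15=3645; k=5: 1260+0+7·20·15=3360 → min 3360.
Length 4: W₁..W₄: k=1: 0+3192+16·19·9=5928; k=2: 4560+945+16·15·9=7665; k=3: 4123+0+16·7·9=5131 → min 5131 | W₂..W₅: k=2: 0+3360+19·15·20=9060; k=3: 1995+1260+19·7·20=5915; k=4: 3192+0+19·9·20=6612 → min 5915 | W₃..W₆: k=3: 0+3360+15·7·15=4935; k=4: 945+2700+15·9·15=5670; k=5: 3360+0+15·20·15=7860 → min 4935.
Length 5: W₁..W₅: k=1: 0+5915+16·19·20=11995; k=2: 4560+3360+16·15·20=12720; k=3: 4123+1260+16·7·20=7623; k=4: 5131+0+16·9·20=8011 → min 7623 | W₂..W₆: k=2: 0+4935+19·15·15=9210; k=3: 1995+3360+19·7·15=7350; k=4: 3192+2700+19·9·15=8457; k=5: 5915+0+19·20·15=11615 → min 7350.
Length 6: W₁..W₆: k=1: 0+7350+16·19·15=11910; k=2: 4560+4935+16·15·15=13095; k=3: 4123+3360+16·7·15=9163; k=4: 5131+2700+16·9·15=9991; k=5: 7623+0+16·20·15=12423 → min 9163.
Optimal order: ((W₁ × (W₂ × W₃)) × ((W₄ × W₅) × W₆)) with cost 9163.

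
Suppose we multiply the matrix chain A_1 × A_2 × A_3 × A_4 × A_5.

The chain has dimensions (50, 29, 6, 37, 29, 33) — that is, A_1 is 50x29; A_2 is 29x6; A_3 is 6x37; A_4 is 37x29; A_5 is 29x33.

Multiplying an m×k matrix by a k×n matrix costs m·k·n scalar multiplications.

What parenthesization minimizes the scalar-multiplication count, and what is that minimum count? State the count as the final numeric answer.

Adjacent pairs: A_1A_2 = 50·29·6 = 8700; A_2A_3 = 29·6·37 = 6438; A_3A_4 = 6·37·29 = 6438; A_4A_5 = 37·29·33 = 35409.
Length 3: A_1..A_3: k=1: 0+6438+50·29·37=60088; k=2: 8700+0+50·6·37=19800 → min 19800 | A_2..A_4: k=2: 0+6438+29·6·29=11484; k=3: 6438+0+29·37·29=37555 → min 11484 | A_3..A_5: k=3: 0+35409+6·37·33=42735; k=4: 6438+0+6·29·33=12180 → min 12180.
Length 4: A_1..A_4: k=1: 0+11484+50·29·29=53534; k=2: 8700+6438+50·6·29=23838; k=3: 19800+0+50·37·29=73450 → min 23838 | A_2..A_5: k=2: 0+12180+29·6·33=17922; k=3: 6438+35409+29·37·33=77256; k=4: 11484+0+29·29·33=39237 → min 17922.
Length 5: A_1..A_5: k=1: 0+17922+50·29·33=65772; k=2: 8700+12180+50·6·33=30780; k=3: 19800+35409+50·37·33=116259; k=4: 23838+0+50·29·33=71688 → min 30780.
Optimal parenthesization: ((A_1 × A_2) × ((A_3 × A_4) × A_5)) with cost 30780.

30780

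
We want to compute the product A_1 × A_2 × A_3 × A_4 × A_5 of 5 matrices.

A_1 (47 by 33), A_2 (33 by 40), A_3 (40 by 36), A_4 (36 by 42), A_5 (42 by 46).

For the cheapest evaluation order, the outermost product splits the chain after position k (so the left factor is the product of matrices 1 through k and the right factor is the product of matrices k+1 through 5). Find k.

1

Adjacent pairs: A_1A_2 = 47·33·40 = 62040; A_2A_3 = 33·40·36 = 47520; A_3A_4 = 40·36·42 = 60480; A_4A_5 = 36·42·46 = 69552.
Length 3: A_1..A_3: k=1: 0+47520+47·33·36=103356; k=2: 62040+0+47·40·36=129720 → min 103356 | A_2..A_4: k=2: 0+60480+33·40·42=115920; k=3: 47520+0+33·36·42=97416 → min 97416 | A_3..A_5: k=3: 0+69552+40·36·46=135792; k=4: 60480+0+40·42·46=137760 → min 135792.
Length 4: A_1..A_4: k=1: 0+97416+47·33·42=162558; k=2: 62040+60480+47·40·42=201480; k=3: 103356+0+47·36·42=174420 → min 162558 | A_2..A_5: k=2: 0+135792+33·40·46=196512; k=3: 47520+69552+33·36·46=171720; k=4: 97416+0+33·42·46=161172 → min 161172.
Top-level splits: k=1: (A_1..A_1)·(A_2..A_5) → 0+161172+47·33·46 = 232518; k=2: (A_1..A_2)·(A_3..A_5) → 62040+135792+47·40·46 = 284312; k=3: (A_1..A_3)·(A_4..A_5) → 103356+69552+47·36·46 = 250740; k=4: (A_1..A_4)·(A_5..A_5) → 162558+0+47·42·46 = 253362.
Best split is after A_1, i.e. k = 1.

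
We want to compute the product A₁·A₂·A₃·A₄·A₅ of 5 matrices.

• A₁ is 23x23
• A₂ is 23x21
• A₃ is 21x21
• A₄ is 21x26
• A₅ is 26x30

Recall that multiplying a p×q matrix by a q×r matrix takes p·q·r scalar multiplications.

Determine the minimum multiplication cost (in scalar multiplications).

Adjacent pairs: A₁A₂ = 23·23·21 = 11109; A₂A₃ = 23·21·21 = 10143; A₃A₄ = 21·21·26 = 11466; A₄A₅ = 21·26·30 = 16380.
Length 3: A₁..A₃: k=1: 0+10143+23·23·21=21252; k=2: 11109+0+23·21·21=21252 → min 21252 | A₂..A₄: k=2: 0+11466+23·21·26=24024; k=3: 10143+0+23·21·26=22701 → min 22701 | A₃..A₅: k=3: 0+16380+21·21·30=29610; k=4: 11466+0+21·26·30=27846 → min 27846.
Length 4: A₁..A₄: k=1: 0+22701+23·23·26=36455; k=2: 11109+11466+23·21·26=35133; k=3: 21252+0+23·21·26=33810 → min 33810 | A₂..A₅: k=2: 0+27846+23·21·30=42336; k=3: 10143+16380+23·21·30=41013; k=4: 22701+0+23·26·30=40641 → min 40641.
Length 5: A₁..A₅: k=1: 0+40641+23·23·30=56511; k=2: 11109+27846+23·21·30=53445; k=3: 21252+16380+23·21·30=52122; k=4: 33810+0+23·26·30=51750 → min 51750.
Optimal order: (((A₁·(A₂·A₃))·A₄)·A₅) with cost 51750.

51750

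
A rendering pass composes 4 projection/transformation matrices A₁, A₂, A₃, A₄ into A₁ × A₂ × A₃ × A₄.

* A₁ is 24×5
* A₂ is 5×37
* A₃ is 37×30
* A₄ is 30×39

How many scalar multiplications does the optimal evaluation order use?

Adjacent pairs: A₁A₂ = 24·5·37 = 4440; A₂A₃ = 5·37·30 = 5550; A₃A₄ = 37·30·39 = 43290.
Length 3: A₁..A₃: k=1: 0+5550+24·5·30=9150; k=2: 4440+0+24·37·30=31080 → min 9150 | A₂..A₄: k=2: 0+43290+5·37·39=50505; k=3: 5550+0+5·30·39=11400 → min 11400.
Length 4: A₁..A₄: k=1: 0+11400+24·5·39=16080; k=2: 4440+43290+24·37·39=82362; k=3: 9150+0+24·30·39=37230 → min 16080.
Optimal order: (A₁ × ((A₂ × A₃) × A₄)) with cost 16080.

16080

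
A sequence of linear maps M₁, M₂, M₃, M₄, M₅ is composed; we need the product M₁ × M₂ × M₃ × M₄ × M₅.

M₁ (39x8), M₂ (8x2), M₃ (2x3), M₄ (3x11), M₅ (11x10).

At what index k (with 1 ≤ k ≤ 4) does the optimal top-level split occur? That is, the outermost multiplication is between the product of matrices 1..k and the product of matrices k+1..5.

Adjacent pairs: M₁M₂ = 39·8·2 = 624; M₂M₃ = 8·2·3 = 48; M₃M₄ = 2·3·11 = 66; M₄M₅ = 3·11·10 = 330.
Length 3: M₁..M₃: k=1: 0+48+39·8·3=984; k=2: 624+0+39·2·3=858 → min 858 | M₂..M₄: k=2: 0+66+8·2·11=242; k=3: 48+0+8·3·11=312 → min 242 | M₃..M₅: k=3: 0+330+2·3·10=390; k=4: 66+0+2·11·10=286 → min 286.
Length 4: M₁..M₄: k=1: 0+242+39·8·11=3674; k=2: 624+66+39·2·11=1548; k=3: 858+0+39·3·11=2145 → min 1548 | M₂..M₅: k=2: 0+286+8·2·10=446; k=3: 48+330+8·3·10=618; k=4: 242+0+8·11·10=1122 → min 446.
Top-level splits: k=1: (M₁..M₁)·(M₂..M₅) → 0+446+39·8·10 = 3566; k=2: (M₁..M₂)·(M₃..M₅) → 624+286+39·2·10 = 1690; k=3: (M₁..M₃)·(M₄..M₅) → 858+330+39·3·10 = 2358; k=4: (M₁..M₄)·(M₅..M₅) → 1548+0+39·11·10 = 5838.
Best split is after M₂, i.e. k = 2.

2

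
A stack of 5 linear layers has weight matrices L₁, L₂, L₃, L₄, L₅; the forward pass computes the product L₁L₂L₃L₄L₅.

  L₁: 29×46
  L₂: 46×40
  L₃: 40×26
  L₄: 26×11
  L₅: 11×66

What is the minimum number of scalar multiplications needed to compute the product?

Adjacent pairs: L₁L₂ = 29·46·40 = 53360; L₂L₃ = 46·40·26 = 47840; L₃L₄ = 40·26·11 = 11440; L₄L₅ = 26·11·66 = 18876.
Length 3: L₁..L₃: k=1: 0+47840+29·46·26=82524; k=2: 53360+0+29·40·26=83520 → min 82524 | L₂..L₄: k=2: 0+11440+46·40·11=31680; k=3: 47840+0+46·26·11=60996 → min 31680 | L₃..L₅: k=3: 0+18876+40·26·66=87516; k=4: 11440+0+40·11·66=40480 → min 40480.
Length 4: L₁..L₄: k=1: 0+31680+29·46·11=46354; k=2: 53360+11440+29·40·11=77560; k=3: 82524+0+29·26·11=90818 → min 46354 | L₂..L₅: k=2: 0+40480+46·40·66=161920; k=3: 47840+18876+46·26·66=145652; k=4: 31680+0+46·11·66=65076 → min 65076.
Length 5: L₁..L₅: k=1: 0+65076+29·46·66=153120; k=2: 53360+40480+29·40·66=170400; k=3: 82524+18876+29·26·66=151164; k=4: 46354+0+29·11·66=67408 → min 67408.
Optimal order: ((L₁(L₂(L₃L₄)))L₅) with cost 67408.

67408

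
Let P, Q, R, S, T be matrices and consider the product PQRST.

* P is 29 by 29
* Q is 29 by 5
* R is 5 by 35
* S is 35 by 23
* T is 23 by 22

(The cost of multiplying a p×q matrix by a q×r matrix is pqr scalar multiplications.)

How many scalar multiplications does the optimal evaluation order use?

13950

Adjacent pairs: PQ = 29·29·5 = 4205; QR = 29·5·35 = 5075; RS = 5·35·23 = 4025; ST = 35·23·22 = 17710.
Length 3: P..R: k=1: 0+5075+29·29·35=34510; k=2: 4205+0+29·5·35=9280 → min 9280 | Q..S: k=2: 0+4025+29·5·23=7360; k=3: 5075+0+29·35·23=28420 → min 7360 | R..T: k=3: 0+17710+5·35·22=21560; k=4: 4025+0+5·23·22=6555 → min 6555.
Length 4: P..S: k=1: 0+7360+29·29·23=26703; k=2: 4205+4025+29·5·23=11565; k=3: 9280+0+29·35·23=32625 → min 11565 | Q..T: k=2: 0+6555+29·5·22=9745; k=3: 5075+17710+29·35·22=45115; k=4: 7360+0+29·23·22=22034 → min 9745.
Length 5: P..T: k=1: 0+9745+29·29·22=28247; k=2: 4205+6555+29·5·22=13950; k=3: 9280+17710+29·35·22=49320; k=4: 11565+0+29·23·22=26239 → min 13950.
Optimal order: ((PQ)((RS)T)) with cost 13950.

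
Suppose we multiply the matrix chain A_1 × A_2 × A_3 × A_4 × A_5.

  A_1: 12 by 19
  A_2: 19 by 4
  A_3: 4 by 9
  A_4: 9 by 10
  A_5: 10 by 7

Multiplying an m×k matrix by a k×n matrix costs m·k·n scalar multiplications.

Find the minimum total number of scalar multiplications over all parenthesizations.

1888

Adjacent pairs: A_1A_2 = 12·19·4 = 912; A_2A_3 = 19·4·9 = 684; A_3A_4 = 4·9·10 = 360; A_4A_5 = 9·10·7 = 630.
Length 3: A_1..A_3: k=1: 0+684+12·19·9=2736; k=2: 912+0+12·4·9=1344 → min 1344 | A_2..A_4: k=2: 0+360+19·4·10=1120; k=3: 684+0+19·9·10=2394 → min 1120 | A_3..A_5: k=3: 0+630+4·9·7=882; k=4: 360+0+4·10·7=640 → min 640.
Length 4: A_1..A_4: k=1: 0+1120+12·19·10=3400; k=2: 912+360+12·4·10=1752; k=3: 1344+0+12·9·10=2424 → min 1752 | A_2..A_5: k=2: 0+640+19·4·7=1172; k=3: 684+630+19·9·7=2511; k=4: 1120+0+19·10·7=2450 → min 1172.
Length 5: A_1..A_5: k=1: 0+1172+12·19·7=2768; k=2: 912+640+12·4·7=1888; k=3: 1344+630+12·9·7=2730; k=4: 1752+0+12·10·7=2592 → min 1888.
Optimal order: ((A_1 × A_2) × ((A_3 × A_4) × A_5)) with cost 1888.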